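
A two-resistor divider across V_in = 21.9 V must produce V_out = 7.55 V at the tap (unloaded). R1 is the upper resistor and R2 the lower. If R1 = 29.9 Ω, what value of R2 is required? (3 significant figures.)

R2 ≈ 15.7 Ω

The divider ratio is R2/(R1+R2) = 7.55/21.9 = 0.3447.
So R2 = R1 · V_out/(V_in − V_out) = 29.9 × 7.55/(21.9 − 7.55) = 29.9 × 0.5261 = 15.73 Ω.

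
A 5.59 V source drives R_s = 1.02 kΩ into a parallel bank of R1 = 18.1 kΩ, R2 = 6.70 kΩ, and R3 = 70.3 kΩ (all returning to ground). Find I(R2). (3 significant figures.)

Equivalent of the parallel group: R_p = 4.572 kΩ.
Node voltage V_A = V_in · R_p/(R_s + R_p) = 5.59 × 0.8176 = 4.570 V.
Branch current I = V_A/R2 = 4.570/6.70 = 0.6821 mA.

I ≈ 0.682 mA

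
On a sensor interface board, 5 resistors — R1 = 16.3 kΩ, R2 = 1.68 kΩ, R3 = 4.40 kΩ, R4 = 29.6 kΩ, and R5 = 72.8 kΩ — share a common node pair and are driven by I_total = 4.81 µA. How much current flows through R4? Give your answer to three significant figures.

Total conductance ΣG = 1/16.3 + 1/1.68 + 1/4.40 + 1/29.6 + 1/72.8 = 0.9314 (units of 1/kΩ).
By the current-divider rule, I = I_total · G_k/ΣG = 4.81 × 0.03627 = 0.1745 µA.

I ≈ 0.174 µA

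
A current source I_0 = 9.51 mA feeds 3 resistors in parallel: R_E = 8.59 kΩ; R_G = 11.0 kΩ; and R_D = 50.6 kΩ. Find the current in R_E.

Conductances: ΣG = 1/8.59 + 1/11.0 + 1/50.6 = 0.2271 (1/kΩ).
By the current-divider rule, I = I_0 · G_k/ΣG = 9.51 × 0.5126 = 4.875 mA.

I ≈ 4.88 mA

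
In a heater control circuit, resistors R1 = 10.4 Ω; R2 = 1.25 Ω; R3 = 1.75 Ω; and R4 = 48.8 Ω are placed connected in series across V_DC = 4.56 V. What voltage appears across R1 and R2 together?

V ≈ 0.854 V

Total series resistance ΣR = 10.4 + 1.25 + 1.75 + 48.8 = 62.20 Ω.
R_{R1..R2} = 10.4 + 1.25 = 11.65 Ω.
By the voltage-divider rule, V = 4.56 × 11.65/62.20 = 0.8541 V.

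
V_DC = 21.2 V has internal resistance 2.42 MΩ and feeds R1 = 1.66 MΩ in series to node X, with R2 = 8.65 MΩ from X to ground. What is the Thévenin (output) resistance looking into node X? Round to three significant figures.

R1' = 2.42 + 1.66 = 4.080 MΩ (source resistance + R1).
With V_DC suppressed (replaced by a short), R_th = R1' ‖ R2 = (4.080 × 8.65)/(4.080 + 8.65) = 2.772 MΩ.

R_th ≈ 2.77 MΩ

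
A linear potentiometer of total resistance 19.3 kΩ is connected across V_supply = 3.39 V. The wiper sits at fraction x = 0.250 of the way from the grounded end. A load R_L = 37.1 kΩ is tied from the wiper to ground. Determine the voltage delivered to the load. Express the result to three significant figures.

V_out ≈ 0.772 V

Split the track: R_lower = x·R_p = 4.825 kΩ, R_upper = (1−x)·R_p = 14.48 kΩ.
Lower segment in parallel with the load: 4.825 ‖ 37.1 = 4.270 kΩ.
Loaded-divider output: V_out = 3.39 × 0.2278 = 0.7722 V.
(Unloaded: V_out = x·V_supply = 0.848 V.)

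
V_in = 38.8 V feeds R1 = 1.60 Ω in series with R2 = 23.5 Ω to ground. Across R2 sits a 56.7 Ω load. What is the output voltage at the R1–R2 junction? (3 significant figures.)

V_out ≈ 35.4 V

First combine the lower leg with the load: R2 ‖ R_L = 16.61 Ω.
Voltage divider with the loaded lower leg: V_out = 38.8 × 16.61/(1.60 + 16.61) = 38.8 × 0.9122 = 35.39 V.
(Unloaded it would be 36.3 V; the load pulls it down.)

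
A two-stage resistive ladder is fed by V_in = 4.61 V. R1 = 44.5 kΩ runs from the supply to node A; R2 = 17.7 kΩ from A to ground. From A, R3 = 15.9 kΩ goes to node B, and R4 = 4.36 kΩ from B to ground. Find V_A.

V_A ≈ 0.807 V

Looking into the second stage from A: R3 + R4 = 20.26 kΩ appears in parallel with R2.
R2 ‖ (R3+R4) = 9.447 kΩ.
First divider: V_A = V_in · 9.447/(44.5 + 9.447) = 0.8073 V.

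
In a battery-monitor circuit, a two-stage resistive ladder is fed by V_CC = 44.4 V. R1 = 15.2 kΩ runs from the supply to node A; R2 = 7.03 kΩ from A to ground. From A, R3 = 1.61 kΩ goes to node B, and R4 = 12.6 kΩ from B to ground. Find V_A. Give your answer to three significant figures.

V_A ≈ 10.5 V

Looking into the second stage from A: R3 + R4 = 14.21 kΩ appears in parallel with R2.
Effective lower resistance at A: R2 ‖ 14.21 = 4.703 kΩ.
First divider: V_A = V_CC · 4.703/(15.2 + 4.703) = 10.49 V.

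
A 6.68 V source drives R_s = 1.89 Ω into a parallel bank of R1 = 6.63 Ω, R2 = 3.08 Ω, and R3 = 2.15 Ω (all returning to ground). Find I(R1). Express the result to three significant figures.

I ≈ 0.363 A

Equivalent of the parallel group: R_p = 1.063 Ω.
V_A = 6.68 × 1.063/2.953 = 2.405 V.
I(R1) = V_A / R1 = 2.405/6.63 = 0.3627 A.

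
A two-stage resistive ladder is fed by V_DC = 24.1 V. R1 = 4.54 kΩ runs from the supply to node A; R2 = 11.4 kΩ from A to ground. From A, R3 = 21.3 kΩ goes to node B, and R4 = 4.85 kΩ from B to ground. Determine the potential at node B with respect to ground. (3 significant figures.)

Looking into the second stage from A: R3 + R4 = 26.15 kΩ appears in parallel with R2.
R2 ‖ (R3+R4) = 7.939 kΩ.
First divider: V_A = V_DC · 7.939/(4.54 + 7.939) = 15.33 V.
Then the unloaded second divider: V_B = V_A × R4/(R3+R4) = 15.33 × 0.1855 = 2.844 V.

V_B ≈ 2.84 V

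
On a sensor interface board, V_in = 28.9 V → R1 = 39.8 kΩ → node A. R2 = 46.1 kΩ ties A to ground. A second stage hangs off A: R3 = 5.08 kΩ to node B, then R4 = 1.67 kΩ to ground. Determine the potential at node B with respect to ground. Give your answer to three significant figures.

Node A sees R2 in parallel with the series input of stage 2, R3 + R4 = 6.750 kΩ.
Effective lower resistance at A: R2 ‖ 6.750 = 5.888 kΩ.
V_A = 28.9 × 5.888/(39.8 + 5.888) = 3.724 V.
V_B = V_A × 0.2474 = 0.9214 V.

V_B ≈ 0.921 V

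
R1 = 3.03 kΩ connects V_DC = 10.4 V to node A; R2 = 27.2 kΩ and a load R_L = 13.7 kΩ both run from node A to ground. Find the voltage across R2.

V_out ≈ 7.80 V

First combine the lower leg with the load: R2 ‖ R_L = 9.111 kΩ.
Then V_out = V_DC · R2'/(R1 + R2') = 10.4 × 9.111/12.14 = 7.804 V.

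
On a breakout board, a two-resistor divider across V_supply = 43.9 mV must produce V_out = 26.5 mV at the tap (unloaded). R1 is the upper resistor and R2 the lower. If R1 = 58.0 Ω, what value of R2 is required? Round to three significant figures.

R2 ≈ 88.3 Ω

The divider ratio is R2/(R1+R2) = 26.5/43.9 = 0.6036.
R2 = R1 · 0.6036/(1 − 0.6036) = 88.33 Ω.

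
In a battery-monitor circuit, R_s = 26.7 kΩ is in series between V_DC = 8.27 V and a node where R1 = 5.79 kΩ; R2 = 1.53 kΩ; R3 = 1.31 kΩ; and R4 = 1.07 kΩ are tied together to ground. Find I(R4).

I ≈ 0.113 mA

Parallel bank: R_p = 1/(1/5.79 + 1/1.53 + 1/1.31 + 1/1.07) = 0.3962 kΩ.
V_A = 8.27 × 0.3962/27.10 = 0.1209 V.
I(R4) = V_A / R4 = 0.1209/1.07 = 0.1130 mA.
(Equivalently: I_total = 0.3052 mA, then current-divider fraction G_k/ΣG = 0.3702.)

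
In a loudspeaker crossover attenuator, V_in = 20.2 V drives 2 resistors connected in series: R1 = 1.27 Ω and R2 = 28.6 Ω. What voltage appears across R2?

Total series resistance ΣR = 1.27 + 28.6 = 29.87 Ω.
V = V_in · R/ΣR = 20.2 × 0.9575 = 19.34 V.

V ≈ 19.3 V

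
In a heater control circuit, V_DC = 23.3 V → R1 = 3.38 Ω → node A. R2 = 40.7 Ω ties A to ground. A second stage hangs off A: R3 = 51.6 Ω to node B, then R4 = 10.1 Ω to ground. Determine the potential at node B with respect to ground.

V_B ≈ 3.35 V

The second stage (R3 + R4 = 61.70 Ω) loads node A in parallel with R2.
R2 ‖ (R3+R4) = 24.52 Ω.
V_A = 23.3 × 24.52/(3.38 + 24.52) = 20.48 V.
Stage 2 is unloaded, so V_B = V_A · R4/(R3+R4) = 20.48 × 10.1/61.70 = 3.352 V.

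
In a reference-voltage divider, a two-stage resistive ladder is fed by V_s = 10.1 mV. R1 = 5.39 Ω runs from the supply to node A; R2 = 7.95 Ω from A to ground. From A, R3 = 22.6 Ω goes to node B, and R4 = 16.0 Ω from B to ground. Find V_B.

V_B ≈ 2.30 mV

Looking into the second stage from A: R3 + R4 = 38.60 Ω appears in parallel with R2.
Effective lower resistance at A: R2 ‖ 38.60 = 6.592 Ω.
So V_A = 10.1 × 0.5502 = 5.557 mV.
Stage 2 is unloaded, so V_B = V_A · R4/(R3+R4) = 5.557 × 16.0/38.60 = 2.303 mV.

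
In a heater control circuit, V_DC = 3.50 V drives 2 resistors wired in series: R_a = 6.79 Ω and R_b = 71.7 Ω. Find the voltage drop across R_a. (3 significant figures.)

Series total: ΣR = 6.79 + 71.7 = 78.49 Ω.
V = V_DC · R/ΣR = 3.50 × 0.08651 = 0.3028 V.

V ≈ 0.303 V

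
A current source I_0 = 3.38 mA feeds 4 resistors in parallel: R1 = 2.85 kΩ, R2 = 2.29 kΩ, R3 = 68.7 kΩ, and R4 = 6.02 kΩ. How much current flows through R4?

Conductances: ΣG = 1/2.85 + 1/2.29 + 1/68.7 + 1/6.02 = 0.9682 (1/kΩ).
By the current-divider rule, I = I_0 · G_k/ΣG = 3.38 × 0.1716 = 0.5799 mA.

I ≈ 0.580 mA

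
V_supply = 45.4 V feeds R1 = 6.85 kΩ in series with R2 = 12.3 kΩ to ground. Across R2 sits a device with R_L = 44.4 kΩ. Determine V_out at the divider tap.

V_out ≈ 26.5 V

The load sits in parallel with R2, giving an effective lower resistance R2' = R2·R_L/(R2+R_L) = 9.632 kΩ.
Now apply the divider: V_out = 45.4 × 0.5844 = 26.53 V.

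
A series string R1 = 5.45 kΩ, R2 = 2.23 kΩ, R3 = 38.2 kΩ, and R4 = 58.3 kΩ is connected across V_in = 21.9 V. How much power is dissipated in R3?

P ≈ 1.69 mW

Series current I = V_in/ΣR = 21.9/104.2 = 0.2102 mA.
P(R3) = I²·R3 = (0.2102)² × 38.2 = 1.688 mW.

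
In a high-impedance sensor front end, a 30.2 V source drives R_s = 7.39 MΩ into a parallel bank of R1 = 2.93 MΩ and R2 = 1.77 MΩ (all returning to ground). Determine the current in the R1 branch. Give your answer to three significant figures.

I ≈ 1.34 µA

Combine the parallel branches: R_p = (1/2.93 + 1/1.77)⁻¹ = 1.103 MΩ.
V_A by voltage divider: V_A = 30.2 × 1.103/(7.39 + 1.103) = 3.923 V.
Branch current I = V_A/R1 = 3.923/2.93 = 1.339 µA.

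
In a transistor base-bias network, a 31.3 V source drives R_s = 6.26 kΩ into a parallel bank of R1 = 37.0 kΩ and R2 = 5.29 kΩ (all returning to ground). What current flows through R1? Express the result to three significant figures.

I ≈ 0.360 mA

Equivalent of the parallel group: R_p = 4.628 kΩ.
V_A = 31.3 × 4.628/10.89 = 13.30 V.
Branch current I = V_A/R1 = 13.30/37.0 = 0.3596 mA.
(Check via current divider: I_total = 2.875 mA; share G_k/ΣG = 0.1251 → same result.)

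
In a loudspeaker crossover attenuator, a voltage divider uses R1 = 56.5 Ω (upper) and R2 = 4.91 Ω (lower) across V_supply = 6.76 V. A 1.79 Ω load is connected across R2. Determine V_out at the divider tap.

R2 ‖ R_L = (4.91 × 1.79)/(4.91 + 1.79) = 1.312 Ω.
Now apply the divider: V_out = 6.76 × 0.02269 = 0.1534 V.

V_out ≈ 0.153 V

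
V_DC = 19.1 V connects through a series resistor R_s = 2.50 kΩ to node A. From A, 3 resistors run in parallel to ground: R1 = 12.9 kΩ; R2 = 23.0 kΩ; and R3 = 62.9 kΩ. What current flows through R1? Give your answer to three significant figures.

I ≈ 1.10 mA

Equivalent of the parallel group: R_p = 7.305 kΩ.
Node voltage V_A = V_DC · R_p/(R_s + R_p) = 19.1 × 0.7450 = 14.23 V.
I(R1) = V_A / R1 = 14.23/12.9 = 1.103 mA.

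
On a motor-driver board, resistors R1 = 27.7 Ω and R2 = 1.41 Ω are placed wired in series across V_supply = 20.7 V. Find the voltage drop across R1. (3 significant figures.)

Total series resistance ΣR = 27.7 + 1.41 = 29.11 Ω.
V = V_supply · R/ΣR = 20.7 × 0.9516 = 19.70 V.

V ≈ 19.7 V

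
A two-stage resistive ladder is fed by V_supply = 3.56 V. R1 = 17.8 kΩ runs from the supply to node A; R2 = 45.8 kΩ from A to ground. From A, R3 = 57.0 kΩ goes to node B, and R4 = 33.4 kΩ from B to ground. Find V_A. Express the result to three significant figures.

Looking into the second stage from A: R3 + R4 = 90.40 kΩ appears in parallel with R2.
R2 ‖ (R3+R4) = 30.40 kΩ.
V_A = 3.56 × 30.40/(17.8 + 30.40) = 2.245 V.

V_A ≈ 2.25 V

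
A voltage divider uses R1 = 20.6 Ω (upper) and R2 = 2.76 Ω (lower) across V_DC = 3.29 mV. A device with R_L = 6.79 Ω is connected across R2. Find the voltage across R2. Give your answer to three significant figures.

V_out ≈ 0.286 mV

R2 ‖ R_L = (2.76 × 6.79)/(2.76 + 6.79) = 1.962 Ω.
Then V_out = V_DC · R2'/(R1 + R2') = 3.29 × 1.962/22.56 = 0.2861 mV.
(Unloaded it would be 0.389 mV; the load pulls it down.)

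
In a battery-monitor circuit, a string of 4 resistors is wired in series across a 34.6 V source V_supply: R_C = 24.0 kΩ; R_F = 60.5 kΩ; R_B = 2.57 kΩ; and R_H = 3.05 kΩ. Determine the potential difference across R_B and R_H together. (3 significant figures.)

Total series resistance ΣR = 24.0 + 60.5 + 2.57 + 3.05 = 90.12 kΩ.
R_{R_B..R_H} = 2.57 + 3.05 = 5.620 kΩ.
V = V_supply · R/ΣR = 34.6 × 0.06236 = 2.158 V.

V ≈ 2.16 V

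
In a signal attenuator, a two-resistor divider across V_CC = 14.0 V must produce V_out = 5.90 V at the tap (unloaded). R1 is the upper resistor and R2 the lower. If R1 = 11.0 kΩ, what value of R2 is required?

R2 ≈ 8.01 kΩ

The divider ratio is R2/(R1+R2) = 5.90/14.0 = 0.4214.
So R2 = R1 · V_out/(V_CC − V_out) = 11.0 × 5.90/(14.0 − 5.90) = 11.0 × 0.7284 = 8.012 kΩ.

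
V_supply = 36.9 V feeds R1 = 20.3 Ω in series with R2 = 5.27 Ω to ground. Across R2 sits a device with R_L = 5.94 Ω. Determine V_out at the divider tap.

V_out ≈ 4.46 V

R2 ‖ R_L = (5.27 × 5.94)/(5.27 + 5.94) = 2.792 Ω.
Now apply the divider: V_out = 36.9 × 0.1209 = 4.462 V.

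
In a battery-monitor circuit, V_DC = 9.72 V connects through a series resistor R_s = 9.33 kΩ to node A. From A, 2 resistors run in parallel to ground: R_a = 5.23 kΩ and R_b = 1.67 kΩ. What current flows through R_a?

Parallel bank: R_p = 1/(1/5.23 + 1/1.67) = 1.266 kΩ.
V_A by voltage divider: V_A = 9.72 × 1.266/(9.33 + 1.266) = 1.161 V.
Branch current I = V_A/R_a = 1.161/5.23 = 0.2220 mA.

I ≈ 0.222 mA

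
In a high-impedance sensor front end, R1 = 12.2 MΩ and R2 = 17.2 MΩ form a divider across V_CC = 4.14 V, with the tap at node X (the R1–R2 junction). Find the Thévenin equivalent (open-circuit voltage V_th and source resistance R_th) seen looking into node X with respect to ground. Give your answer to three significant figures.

V_th ≈ 2.42 V, R_th ≈ 7.14 MΩ

V_th is the unloaded tap voltage: V_CC · R2/(R1+R2) = 4.14 × 0.5850 = 2.422 V.
With V_CC suppressed (replaced by a short), R_th = R1 ‖ R2 = (12.20 × 17.2)/(12.20 + 17.2) = 7.137 MΩ.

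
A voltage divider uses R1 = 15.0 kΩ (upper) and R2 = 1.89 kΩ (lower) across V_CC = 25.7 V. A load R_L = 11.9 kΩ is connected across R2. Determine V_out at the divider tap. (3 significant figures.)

R2 ‖ R_L = (1.89 × 11.9)/(1.89 + 11.9) = 1.631 kΩ.
Now apply the divider: V_out = 25.7 × 0.09807 = 2.520 V.

V_out ≈ 2.52 V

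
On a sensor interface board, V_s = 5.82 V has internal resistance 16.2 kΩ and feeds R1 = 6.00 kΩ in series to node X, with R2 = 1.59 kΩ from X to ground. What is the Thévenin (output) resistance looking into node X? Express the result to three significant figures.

R_th ≈ 1.48 kΩ

R1' = 16.2 + 6.00 = 22.20 kΩ (source resistance + R1).
With V_s suppressed (replaced by a short), R_th = R1' ‖ R2 = (22.20 × 1.59)/(22.20 + 1.59) = 1.484 kΩ.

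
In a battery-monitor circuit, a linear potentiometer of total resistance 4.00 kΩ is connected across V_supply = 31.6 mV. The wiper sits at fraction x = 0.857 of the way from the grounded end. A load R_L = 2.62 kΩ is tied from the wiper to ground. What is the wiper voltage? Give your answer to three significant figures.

V_out ≈ 22.8 mV

Lower segment x·R_p = 3.428 kΩ; upper segment (1−x)·R_p = 0.5720 kΩ.
Lower segment in parallel with the load: 3.428 ‖ 2.62 = 1.485 kΩ.
V_out = 31.6 × 1.485/(0.5720 + 1.485) = 22.81 mV.
(Unloaded: V_out = x·V_supply = 27.1 mV.)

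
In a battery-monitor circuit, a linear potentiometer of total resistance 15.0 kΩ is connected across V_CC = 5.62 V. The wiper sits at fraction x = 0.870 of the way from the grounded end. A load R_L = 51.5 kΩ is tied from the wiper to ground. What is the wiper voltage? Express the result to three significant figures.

Split the track: R_lower = x·R_p = 13.05 kΩ, R_upper = (1−x)·R_p = 1.950 kΩ.
Lower segment in parallel with the load: 13.05 ‖ 51.5 = 10.41 kΩ.
V_out = 5.62 × 10.41/(1.950 + 10.41) = 4.733 V.
(Unloaded: V_out = x·V_CC = 4.89 V.)

V_out ≈ 4.73 V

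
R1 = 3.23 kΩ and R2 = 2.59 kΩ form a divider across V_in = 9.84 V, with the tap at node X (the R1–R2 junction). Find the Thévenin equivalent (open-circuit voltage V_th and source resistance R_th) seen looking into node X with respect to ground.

With X open, the divider is unloaded: V_th = 9.84 × 2.59/5.820 = 4.379 V.
Zeroing V_in shorts the top of R1 to ground, so R_th = R1 ‖ R2 = 1.437 kΩ.

V_th ≈ 4.38 V, R_th ≈ 1.44 kΩ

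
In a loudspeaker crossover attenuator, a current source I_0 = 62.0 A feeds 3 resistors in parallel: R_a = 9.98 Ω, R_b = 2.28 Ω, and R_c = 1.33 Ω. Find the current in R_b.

I ≈ 21.1 A

Total conductance ΣG = 1/9.98 + 1/2.28 + 1/1.33 = 1.291 (units of 1/Ω).
By the current-divider rule, I = I_0 · G_k/ΣG = 62.0 × 0.3398 = 21.07 A.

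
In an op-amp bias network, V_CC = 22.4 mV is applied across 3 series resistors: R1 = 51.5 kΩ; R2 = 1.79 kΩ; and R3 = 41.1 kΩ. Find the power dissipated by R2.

P ≈ 0.101 nW

The common current is I = 22.4/94.39 = 0.2373 µA.
P(R2) = I²·R2 = (0.2373)² × 1.79 = 0.1008 nW.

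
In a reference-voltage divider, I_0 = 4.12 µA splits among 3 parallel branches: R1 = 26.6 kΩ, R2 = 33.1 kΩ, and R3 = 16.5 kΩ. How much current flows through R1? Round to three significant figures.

Conductances: ΣG = 1/26.6 + 1/33.1 + 1/16.5 = 0.1284 (1/kΩ).
Current divider: I(R1) = I_0 · G_k/ΣG = 4.12 × (0.03759/0.1284) = 4.12 × 0.2928 = 1.206 µA.

I ≈ 1.21 µA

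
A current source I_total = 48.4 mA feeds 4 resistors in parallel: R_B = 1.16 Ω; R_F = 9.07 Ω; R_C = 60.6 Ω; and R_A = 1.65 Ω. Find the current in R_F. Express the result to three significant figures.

I ≈ 3.35 mA

Conductances: ΣG = 1/1.16 + 1/9.07 + 1/60.6 + 1/1.65 = 1.595 (1/Ω).
Current divider: I(R_F) = I_total · G_k/ΣG = 48.4 × (0.1103/1.595) = 48.4 × 0.06913 = 3.346 mA.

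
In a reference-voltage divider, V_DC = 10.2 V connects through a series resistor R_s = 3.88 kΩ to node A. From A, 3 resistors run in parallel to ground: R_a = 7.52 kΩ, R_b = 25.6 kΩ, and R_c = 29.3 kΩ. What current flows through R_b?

I ≈ 0.221 mA

Parallel bank: R_p = 1/(1/7.52 + 1/25.6 + 1/29.3) = 4.850 kΩ.
Node voltage V_A = V_DC · R_p/(R_s + R_p) = 10.2 × 0.5556 = 5.667 V.
Branch current I = V_A/R_b = 5.667/25.6 = 0.2214 mA.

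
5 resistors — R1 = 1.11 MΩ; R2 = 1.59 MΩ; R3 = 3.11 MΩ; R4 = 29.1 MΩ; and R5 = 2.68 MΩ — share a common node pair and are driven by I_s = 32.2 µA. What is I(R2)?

I ≈ 8.97 µA

Conductances: ΣG = 1/1.11 + 1/1.59 + 1/3.11 + 1/29.1 + 1/2.68 = 2.259 (1/MΩ).
By the current-divider rule, I = I_s · G_k/ΣG = 32.2 × 0.2784 = 8.965 µA.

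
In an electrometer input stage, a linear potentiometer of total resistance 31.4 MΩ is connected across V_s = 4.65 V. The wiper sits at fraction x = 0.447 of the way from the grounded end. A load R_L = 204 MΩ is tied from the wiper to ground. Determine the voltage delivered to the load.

V_out ≈ 2.00 V

The pot divides into 17.36 MΩ above the wiper and 14.04 MΩ below.
(x·R_p) ‖ R_L = 13.13 MΩ.
V_out = 4.65 × 13.13/(17.36 + 13.13) = 2.002 V.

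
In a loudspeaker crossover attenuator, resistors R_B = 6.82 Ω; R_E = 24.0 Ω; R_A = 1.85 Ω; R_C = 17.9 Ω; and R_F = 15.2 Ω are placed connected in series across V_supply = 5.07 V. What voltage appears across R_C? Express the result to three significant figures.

Total series resistance ΣR = 6.82 + 24.0 + 1.85 + 17.9 + 15.2 = 65.77 Ω.
By the voltage-divider rule, V = 5.07 × 17.90/65.77 = 1.380 V.

V ≈ 1.38 V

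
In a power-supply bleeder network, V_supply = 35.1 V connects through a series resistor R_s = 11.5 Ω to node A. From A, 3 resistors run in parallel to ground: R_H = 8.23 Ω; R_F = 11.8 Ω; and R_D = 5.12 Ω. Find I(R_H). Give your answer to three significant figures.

Combine the parallel branches: R_p = (1/8.23 + 1/11.8 + 1/5.12)⁻¹ = 2.490 Ω.
Node voltage V_A = V_supply · R_p/(R_s + R_p) = 35.1 × 0.1780 = 6.248 V.
Branch current I = V_A/R_H = 6.248/8.23 = 0.7591 A.

I ≈ 0.759 A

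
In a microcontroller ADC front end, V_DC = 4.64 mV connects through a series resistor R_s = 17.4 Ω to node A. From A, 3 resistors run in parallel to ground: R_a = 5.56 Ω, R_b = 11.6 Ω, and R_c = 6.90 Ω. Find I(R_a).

Parallel bank: R_p = 1/(1/5.56 + 1/11.6 + 1/6.90) = 2.433 Ω.
V_A = 4.64 × 2.433/19.83 = 0.5692 mV.
I(R_a) = V_A / R_a = 0.5692/5.56 = 0.1024 mA.

I ≈ 0.102 mA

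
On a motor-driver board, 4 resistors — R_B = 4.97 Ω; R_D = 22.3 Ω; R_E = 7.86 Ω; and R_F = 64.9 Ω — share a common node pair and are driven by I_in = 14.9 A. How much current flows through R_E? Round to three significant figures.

I ≈ 4.88 A

Total conductance ΣG = 1/4.97 + 1/22.3 + 1/7.86 + 1/64.9 = 0.3887 (units of 1/Ω).
By the current-divider rule, I = I_in · G_k/ΣG = 14.9 × 0.3273 = 4.877 A.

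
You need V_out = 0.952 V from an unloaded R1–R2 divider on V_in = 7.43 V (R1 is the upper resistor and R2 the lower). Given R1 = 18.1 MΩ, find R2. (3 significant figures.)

Required fraction k = V_out/V_in = 0.1281.
Rearranging, R2 = R1·k/(1−k) = 18.1 × 0.1470 = 2.660 MΩ.

R2 ≈ 2.66 MΩ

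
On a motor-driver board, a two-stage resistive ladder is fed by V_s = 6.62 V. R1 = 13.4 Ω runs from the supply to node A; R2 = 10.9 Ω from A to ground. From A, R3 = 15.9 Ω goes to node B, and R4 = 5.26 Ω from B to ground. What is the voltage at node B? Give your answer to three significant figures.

Node A sees R2 in parallel with the series input of stage 2, R3 + R4 = 21.16 Ω.
R2 ‖ (R3+R4) = 7.194 Ω.
So V_A = 6.62 × 0.3493 = 2.313 V.
Then the unloaded second divider: V_B = V_A × R4/(R3+R4) = 2.313 × 0.2486 = 0.5749 V.

V_B ≈ 0.575 V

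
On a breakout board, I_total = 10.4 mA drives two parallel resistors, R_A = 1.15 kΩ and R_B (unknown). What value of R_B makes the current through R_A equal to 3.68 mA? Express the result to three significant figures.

R_B ≈ 0.630 kΩ

The fraction through R_A equals R_B/(R_A+R_B).
With f = 0.3538, R_B = R_A · f/(1−f) = 1.15 × 0.5476 = 0.6298 kΩ.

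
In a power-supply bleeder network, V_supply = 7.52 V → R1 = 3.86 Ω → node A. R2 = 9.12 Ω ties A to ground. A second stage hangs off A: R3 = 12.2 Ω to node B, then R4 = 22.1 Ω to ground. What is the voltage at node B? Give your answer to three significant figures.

V_B ≈ 3.15 V

Looking into the second stage from A: R3 + R4 = 34.30 Ω appears in parallel with R2.
R2 ‖ (R3+R4) = 7.204 Ω.
First divider: V_A = V_supply · 7.204/(3.86 + 7.204) = 4.897 V.
Stage 2 is unloaded, so V_B = V_A · R4/(R3+R4) = 4.897 × 22.1/34.30 = 3.155 V.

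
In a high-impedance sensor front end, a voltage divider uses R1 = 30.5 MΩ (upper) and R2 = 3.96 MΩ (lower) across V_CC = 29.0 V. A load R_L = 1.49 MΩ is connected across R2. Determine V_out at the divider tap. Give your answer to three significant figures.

R2 ‖ R_L = (3.96 × 1.49)/(3.96 + 1.49) = 1.083 MΩ.
Now apply the divider: V_out = 29.0 × 0.03428 = 0.9941 V.
(Unloaded it would be 3.33 V; the load pulls it down.)

V_out ≈ 0.994 V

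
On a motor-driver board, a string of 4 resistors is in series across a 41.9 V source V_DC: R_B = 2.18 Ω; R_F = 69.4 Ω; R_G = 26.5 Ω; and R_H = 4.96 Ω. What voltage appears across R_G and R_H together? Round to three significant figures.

V ≈ 12.8 V

Total series resistance ΣR = 2.18 + 69.4 + 26.5 + 4.96 = 103.0 Ω.
R_{R_G..R_H} = 26.5 + 4.96 = 31.46 Ω.
By the voltage-divider rule, V = 41.9 × 31.46/103.0 = 12.79 V.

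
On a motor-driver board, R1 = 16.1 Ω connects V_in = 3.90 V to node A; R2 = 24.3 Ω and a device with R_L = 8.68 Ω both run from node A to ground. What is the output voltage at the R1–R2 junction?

R2 ‖ R_L = (24.3 × 8.68)/(24.3 + 8.68) = 6.396 Ω.
Voltage divider with the loaded lower leg: V_out = 3.90 × 6.396/(16.1 + 6.396) = 3.90 × 0.2843 = 1.109 V.
(Unloaded it would be 2.35 V; the load pulls it down.)

V_out ≈ 1.11 V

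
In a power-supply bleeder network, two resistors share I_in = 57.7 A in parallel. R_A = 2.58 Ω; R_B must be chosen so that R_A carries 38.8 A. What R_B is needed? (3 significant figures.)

The fraction through R_A equals R_B/(R_A+R_B).
38.8/57.7 = R_B/(R_A + R_B) → R_B = R_A · (0.6724)/(1 − 0.6724) = 2.58 × 2.053 = 5.297 Ω.

R_B ≈ 5.30 Ω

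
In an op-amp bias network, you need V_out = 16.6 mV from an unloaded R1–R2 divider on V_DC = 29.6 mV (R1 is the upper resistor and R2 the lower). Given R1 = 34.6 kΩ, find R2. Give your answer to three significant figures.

R2 ≈ 44.2 kΩ

V_out/V_DC = R2/(R1+R2) = 0.5608.
Rearranging, R2 = R1·k/(1−k) = 34.6 × 1.277 = 44.18 kΩ.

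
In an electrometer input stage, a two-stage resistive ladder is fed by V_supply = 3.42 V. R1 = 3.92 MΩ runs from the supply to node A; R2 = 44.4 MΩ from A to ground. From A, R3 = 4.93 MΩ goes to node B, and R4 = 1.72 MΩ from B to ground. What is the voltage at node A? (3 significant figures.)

V_A ≈ 2.04 V

Looking into the second stage from A: R3 + R4 = 6.650 MΩ appears in parallel with R2.
Effective lower resistance at A: R2 ‖ 6.650 = 5.784 MΩ.
So V_A = 3.42 × 0.5960 = 2.038 V.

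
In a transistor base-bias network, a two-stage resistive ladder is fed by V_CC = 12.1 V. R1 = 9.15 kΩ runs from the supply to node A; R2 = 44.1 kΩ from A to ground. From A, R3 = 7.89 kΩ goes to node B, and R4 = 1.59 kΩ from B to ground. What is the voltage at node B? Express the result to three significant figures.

V_B ≈ 0.934 V

Node A sees R2 in parallel with the series input of stage 2, R3 + R4 = 9.480 kΩ.
R2 ‖ (R3+R4) = 7.803 kΩ.
V_A = 12.1 × 7.803/(9.15 + 7.803) = 5.569 V.
V_B = V_A × 0.1677 = 0.9341 V.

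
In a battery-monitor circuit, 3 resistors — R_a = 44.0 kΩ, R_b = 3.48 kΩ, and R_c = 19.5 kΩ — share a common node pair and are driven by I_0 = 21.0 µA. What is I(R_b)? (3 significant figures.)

Conductances: ΣG = 1/44.0 + 1/3.48 + 1/19.5 = 0.3614 (1/kΩ).
Current divider: I(R_b) = I_0 · G_k/ΣG = 21.0 × (0.2874/0.3614) = 21.0 × 0.7952 = 16.70 µA.

I ≈ 16.7 µA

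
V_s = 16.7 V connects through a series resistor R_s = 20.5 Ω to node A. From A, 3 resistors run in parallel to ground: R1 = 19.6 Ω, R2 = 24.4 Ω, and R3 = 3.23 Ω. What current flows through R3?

Combine the parallel branches: R_p = (1/19.6 + 1/24.4 + 1/3.23)⁻¹ = 2.490 Ω.
Node voltage V_A = V_s · R_p/(R_s + R_p) = 16.7 × 0.1083 = 1.809 V.
Branch current I = V_A/R3 = 1.809/3.23 = 0.5600 A.

I ≈ 0.560 A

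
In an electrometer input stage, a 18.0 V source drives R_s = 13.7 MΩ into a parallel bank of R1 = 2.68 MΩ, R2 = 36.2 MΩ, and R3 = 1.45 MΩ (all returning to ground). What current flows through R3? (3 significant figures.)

Parallel bank: R_p = 1/(1/2.68 + 1/36.2 + 1/1.45) = 0.9171 MΩ.
V_A = 18.0 × 0.9171/14.62 = 1.129 V.
Branch current I = V_A/R3 = 1.129/1.45 = 0.7788 µA.
(Equivalently: I_total = 1.231 µA, then current-divider fraction G_k/ΣG = 0.6325.)

I ≈ 0.779 µA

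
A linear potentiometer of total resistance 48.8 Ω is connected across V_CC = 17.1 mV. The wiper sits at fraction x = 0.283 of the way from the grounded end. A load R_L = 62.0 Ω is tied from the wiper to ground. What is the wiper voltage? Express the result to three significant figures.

The pot divides into 34.99 Ω above the wiper and 13.81 Ω below.
Lower segment in parallel with the load: 13.81 ‖ 62.0 = 11.29 Ω.
V_out = 17.1 × 11.29/(34.99 + 11.29) = 4.173 mV.
(Unloaded: V_out = x·V_CC = 4.84 mV.)

V_out ≈ 4.17 mV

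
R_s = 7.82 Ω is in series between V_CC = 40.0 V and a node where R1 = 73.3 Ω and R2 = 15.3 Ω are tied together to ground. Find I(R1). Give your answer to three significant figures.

Combine the parallel branches: R_p = (1/73.3 + 1/15.3)⁻¹ = 12.66 Ω.
Node voltage V_A = V_CC · R_p/(R_s + R_p) = 40.0 × 0.6181 = 24.72 V.
I(R1) = V_A / R1 = 24.72/73.3 = 0.3373 A.

I ≈ 0.337 A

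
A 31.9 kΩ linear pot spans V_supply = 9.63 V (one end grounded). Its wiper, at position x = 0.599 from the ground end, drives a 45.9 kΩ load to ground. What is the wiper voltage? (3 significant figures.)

V_out ≈ 4.94 V

Split the track: R_lower = x·R_p = 19.11 kΩ, R_upper = (1−x)·R_p = 12.79 kΩ.
(x·R_p) ‖ R_L = 13.49 kΩ.
Then V_out = V_supply · 13.49/(12.79 + 13.49) = 4.943 V.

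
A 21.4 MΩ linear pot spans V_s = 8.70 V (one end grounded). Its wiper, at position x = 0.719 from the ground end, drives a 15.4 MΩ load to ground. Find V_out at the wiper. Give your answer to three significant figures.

V_out ≈ 4.88 V

The pot divides into 6.013 MΩ above the wiper and 15.39 MΩ below.
(x·R_p) ‖ R_L = 7.697 MΩ.
Loaded-divider output: V_out = 8.70 × 0.5614 = 4.884 V.
(Unloaded: V_out = x·V_s = 6.26 V.)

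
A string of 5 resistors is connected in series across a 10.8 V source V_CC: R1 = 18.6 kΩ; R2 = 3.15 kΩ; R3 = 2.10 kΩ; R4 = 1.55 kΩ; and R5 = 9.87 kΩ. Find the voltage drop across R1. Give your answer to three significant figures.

V ≈ 5.70 V

Total series resistance ΣR = 18.6 + 3.15 + 2.10 + 1.55 + 9.87 = 35.27 kΩ.
By the voltage-divider rule, V = 10.8 × 18.60/35.27 = 5.695 V.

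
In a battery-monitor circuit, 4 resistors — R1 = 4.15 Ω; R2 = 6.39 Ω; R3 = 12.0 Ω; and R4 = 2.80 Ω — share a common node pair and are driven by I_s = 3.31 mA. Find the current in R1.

I ≈ 0.952 mA

ΣG = 1/4.15 + 1/6.39 + 1/12.0 + 1/2.80 = 0.8379.
R1 takes the fraction G_k/ΣG = 0.2410/0.8379 = 0.2876, so I = 3.31 × 0.2876 = 0.9519 mA.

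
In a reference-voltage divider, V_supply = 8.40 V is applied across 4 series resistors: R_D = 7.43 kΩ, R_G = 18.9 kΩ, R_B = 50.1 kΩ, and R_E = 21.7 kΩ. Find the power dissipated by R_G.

ΣR = 98.13 kΩ → I = 8.40/98.13 = 0.08560 mA.
P = I²R = 0.007327 × 18.9 = 0.1385 mW.

P ≈ 0.138 mW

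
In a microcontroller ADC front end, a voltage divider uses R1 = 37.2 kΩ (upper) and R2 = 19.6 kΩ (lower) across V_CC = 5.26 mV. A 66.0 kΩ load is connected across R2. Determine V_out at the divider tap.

V_out ≈ 1.52 mV

The load sits in parallel with R2, giving an effective lower resistance R2' = R2·R_L/(R2+R_L) = 15.11 kΩ.
Voltage divider with the loaded lower leg: V_out = 5.26 × 15.11/(37.2 + 15.11) = 5.26 × 0.2889 = 1.520 mV.
(Unloaded it would be 1.82 mV; the load pulls it down.)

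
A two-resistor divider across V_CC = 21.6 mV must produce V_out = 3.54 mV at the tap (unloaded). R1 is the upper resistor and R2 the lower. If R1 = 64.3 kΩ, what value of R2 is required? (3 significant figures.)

The divider ratio is R2/(R1+R2) = 3.54/21.6 = 0.1639.
So R2 = R1 · V_out/(V_CC − V_out) = 64.3 × 3.54/(21.6 − 3.54) = 64.3 × 0.1960 = 12.60 kΩ.

R2 ≈ 12.6 kΩ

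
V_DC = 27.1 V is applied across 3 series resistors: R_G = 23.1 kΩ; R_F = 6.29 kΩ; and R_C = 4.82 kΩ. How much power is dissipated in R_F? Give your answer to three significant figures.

ΣR = 34.21 kΩ → I = 27.1/34.21 = 0.7922 mA.
P(R_F) = I²·R_F = (0.7922)² × 6.29 = 3.947 mW.

P ≈ 3.95 mW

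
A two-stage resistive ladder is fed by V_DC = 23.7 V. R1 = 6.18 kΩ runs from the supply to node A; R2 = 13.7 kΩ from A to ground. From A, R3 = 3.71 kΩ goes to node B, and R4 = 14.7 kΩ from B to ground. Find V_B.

V_B ≈ 10.6 V

Node A sees R2 in parallel with the series input of stage 2, R3 + R4 = 18.41 kΩ.
R2 ‖ (R3+R4) = 7.855 kΩ.
First divider: V_A = V_DC · 7.855/(6.18 + 7.855) = 13.26 V.
V_B = V_A × 0.7985 = 10.59 V.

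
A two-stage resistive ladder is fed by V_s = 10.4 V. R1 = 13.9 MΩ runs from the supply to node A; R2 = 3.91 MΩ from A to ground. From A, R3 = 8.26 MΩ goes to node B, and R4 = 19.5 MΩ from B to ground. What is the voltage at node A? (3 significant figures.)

The second stage (R3 + R4 = 27.76 MΩ) loads node A in parallel with R2.
Effective lower resistance at A: R2 ‖ 27.76 = 3.427 MΩ.
V_A = 10.4 × 3.427/(13.9 + 3.427) = 2.057 V.

V_A ≈ 2.06 V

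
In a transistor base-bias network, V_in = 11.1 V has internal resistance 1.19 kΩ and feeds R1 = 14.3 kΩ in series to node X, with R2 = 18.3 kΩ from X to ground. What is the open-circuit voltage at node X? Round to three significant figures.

V_th ≈ 6.01 V

R1' = 1.19 + 14.3 = 15.49 kΩ (source resistance + R1).
With X open, the divider is unloaded: V_th = 11.1 × 18.3/33.79 = 6.012 V.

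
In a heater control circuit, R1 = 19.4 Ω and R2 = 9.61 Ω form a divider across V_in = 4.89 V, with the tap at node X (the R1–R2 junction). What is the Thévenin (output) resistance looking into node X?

With V_in suppressed (replaced by a short), R_th = R1 ‖ R2 = (19.40 × 9.61)/(19.40 + 9.61) = 6.427 Ω.

R_th ≈ 6.43 Ω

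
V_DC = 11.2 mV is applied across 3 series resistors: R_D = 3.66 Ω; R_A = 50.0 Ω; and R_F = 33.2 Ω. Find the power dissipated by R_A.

Series current I = V_DC/ΣR = 11.2/86.86 = 0.1289 mA.
P = I²R = 0.01663 × 50.0 = 0.8313 µW.

P ≈ 0.831 µW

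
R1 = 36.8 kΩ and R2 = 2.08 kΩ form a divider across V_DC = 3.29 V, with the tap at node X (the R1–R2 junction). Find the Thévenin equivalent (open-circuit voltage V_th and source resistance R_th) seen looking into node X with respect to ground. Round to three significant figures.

V_th ≈ 0.176 V, R_th ≈ 1.97 kΩ

With X open, the divider is unloaded: V_th = 3.29 × 2.08/38.88 = 0.1760 V.
Zeroing V_DC shorts the top of R1 to ground, so R_th = R1 ‖ R2 = 1.969 kΩ.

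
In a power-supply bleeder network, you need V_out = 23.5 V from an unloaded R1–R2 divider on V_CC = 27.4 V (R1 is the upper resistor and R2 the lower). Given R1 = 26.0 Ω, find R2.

R2 ≈ 157 Ω

Required fraction k = V_out/V_CC = 0.8577.
Rearranging, R2 = R1·k/(1−k) = 26.0 × 6.026 = 156.7 Ω.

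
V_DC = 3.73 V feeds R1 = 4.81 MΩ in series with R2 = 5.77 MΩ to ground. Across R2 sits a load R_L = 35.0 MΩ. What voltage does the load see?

First combine the lower leg with the load: R2 ‖ R_L = 4.953 MΩ.
Voltage divider with the loaded lower leg: V_out = 3.73 × 4.953/(4.81 + 4.953) = 3.73 × 0.5073 = 1.892 V.

V_out ≈ 1.89 V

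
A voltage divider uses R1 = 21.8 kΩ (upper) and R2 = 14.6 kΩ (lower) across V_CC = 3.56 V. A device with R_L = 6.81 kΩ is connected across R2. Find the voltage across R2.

V_out ≈ 0.625 V

R2 ‖ R_L = (14.6 × 6.81)/(14.6 + 6.81) = 4.644 kΩ.
Then V_out = V_CC · R2'/(R1 + R2') = 3.56 × 4.644/26.44 = 0.6252 V.
(Unloaded it would be 1.43 V; the load pulls it down.)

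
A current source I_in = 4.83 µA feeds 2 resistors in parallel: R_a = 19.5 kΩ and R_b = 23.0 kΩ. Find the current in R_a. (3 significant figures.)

I ≈ 2.61 µA

For two parallel branches, I_k = I_in · (other R)/(sum of R).
I(R_a) = 4.83 × 23.0/(19.5 + 23.0) = 4.83 × 0.5412 = 2.614 µA.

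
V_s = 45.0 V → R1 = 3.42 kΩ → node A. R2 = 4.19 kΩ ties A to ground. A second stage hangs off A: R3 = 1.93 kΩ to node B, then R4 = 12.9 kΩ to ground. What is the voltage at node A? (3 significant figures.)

V_A ≈ 22.0 V

Node A sees R2 in parallel with the series input of stage 2, R3 + R4 = 14.83 kΩ.
R2 ‖ (R3+R4) = 3.267 kΩ.
First divider: V_A = V_s · 3.267/(3.42 + 3.267) = 21.99 V.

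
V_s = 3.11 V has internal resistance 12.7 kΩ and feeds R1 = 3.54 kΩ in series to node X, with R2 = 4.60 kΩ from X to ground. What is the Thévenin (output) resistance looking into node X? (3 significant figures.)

R1' = 12.7 + 3.54 = 16.24 kΩ (source resistance + R1).
Looking into X with the source shorted: R_th = R1'·R2/(R1'+R2) = 16.24 × 4.60/20.84 = 3.585 kΩ.

R_th ≈ 3.58 kΩ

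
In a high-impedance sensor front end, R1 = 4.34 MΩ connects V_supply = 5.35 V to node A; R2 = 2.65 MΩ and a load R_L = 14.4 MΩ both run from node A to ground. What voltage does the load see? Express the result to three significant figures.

The load sits in parallel with R2, giving an effective lower resistance R2' = R2·R_L/(R2+R_L) = 2.238 MΩ.
Now apply the divider: V_out = 5.35 × 0.3402 = 1.820 V.
(Unloaded it would be 2.03 V; the load pulls it down.)

V_out ≈ 1.82 V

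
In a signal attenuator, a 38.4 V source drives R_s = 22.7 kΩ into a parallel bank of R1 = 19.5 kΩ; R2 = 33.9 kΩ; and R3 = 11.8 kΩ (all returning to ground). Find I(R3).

Equivalent of the parallel group: R_p = 6.041 kΩ.
Node voltage V_A = V_in · R_p/(R_s + R_p) = 38.4 × 0.2102 = 8.072 V.
Branch current I = V_A/R3 = 8.072/11.8 = 0.6840 mA.
(Check via current divider: I_total = 1.336 mA; share G_k/ΣG = 0.5120 → same result.)

I ≈ 0.684 mA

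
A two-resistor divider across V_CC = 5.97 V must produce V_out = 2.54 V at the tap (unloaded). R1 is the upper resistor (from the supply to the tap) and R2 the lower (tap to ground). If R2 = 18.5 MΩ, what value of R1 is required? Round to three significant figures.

R1 ≈ 25.0 MΩ

Required fraction k = V_out/V_CC = 0.4255.
R1 = R2·(1/k − 1) = 18.5 × 1.350 = 24.98 MΩ.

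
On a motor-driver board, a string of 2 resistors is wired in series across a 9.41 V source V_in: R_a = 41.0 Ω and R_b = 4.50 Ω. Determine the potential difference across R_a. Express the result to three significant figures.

V ≈ 8.48 V

Total series resistance ΣR = 41.0 + 4.50 = 45.50 Ω.
By the voltage-divider rule, V = 9.41 × 41.00/45.50 = 8.479 V.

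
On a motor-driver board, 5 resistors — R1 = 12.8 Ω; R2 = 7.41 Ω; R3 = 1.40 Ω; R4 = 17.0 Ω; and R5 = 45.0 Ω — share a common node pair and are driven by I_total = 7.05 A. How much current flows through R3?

ΣG = 1/12.8 + 1/7.41 + 1/1.40 + 1/17.0 + 1/45.0 = 1.008.
R3 takes the fraction G_k/ΣG = 0.7143/1.008 = 0.7083, so I = 7.05 × 0.7083 = 4.994 A.

I ≈ 4.99 A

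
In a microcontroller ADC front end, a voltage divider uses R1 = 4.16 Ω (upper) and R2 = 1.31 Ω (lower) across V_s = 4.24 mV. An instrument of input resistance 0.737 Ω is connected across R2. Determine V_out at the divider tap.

V_out ≈ 0.432 mV

First combine the lower leg with the load: R2 ‖ R_L = 0.4717 Ω.
Now apply the divider: V_out = 4.24 × 0.1018 = 0.4318 mV.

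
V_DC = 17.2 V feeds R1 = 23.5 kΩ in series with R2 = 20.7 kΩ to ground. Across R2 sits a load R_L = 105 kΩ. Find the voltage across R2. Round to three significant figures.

V_out ≈ 7.29 V

R2 ‖ R_L = (20.7 × 105)/(20.7 + 105) = 17.29 kΩ.
Now apply the divider: V_out = 17.2 × 0.4239 = 7.291 V.
(Unloaded it would be 8.06 V; the load pulls it down.)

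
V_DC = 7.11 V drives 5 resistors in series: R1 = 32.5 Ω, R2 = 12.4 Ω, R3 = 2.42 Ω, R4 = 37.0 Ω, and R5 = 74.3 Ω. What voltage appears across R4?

Series total: ΣR = 32.5 + 12.4 + 2.42 + 37.0 + 74.3 = 158.6 Ω.
By the voltage-divider rule, V = 7.11 × 37.00/158.6 = 1.658 V.

V ≈ 1.66 V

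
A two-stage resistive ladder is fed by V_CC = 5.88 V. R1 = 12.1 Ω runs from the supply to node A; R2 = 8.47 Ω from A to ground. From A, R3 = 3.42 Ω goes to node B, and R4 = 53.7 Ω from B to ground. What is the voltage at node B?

Node A sees R2 in parallel with the series input of stage 2, R3 + R4 = 57.12 Ω.
R2 ‖ (R3+R4) = 7.376 Ω.
V_A = 5.88 × 7.376/(12.1 + 7.376) = 2.227 V.
Stage 2 is unloaded, so V_B = V_A · R4/(R3+R4) = 2.227 × 53.7/57.12 = 2.094 V.

V_B ≈ 2.09 V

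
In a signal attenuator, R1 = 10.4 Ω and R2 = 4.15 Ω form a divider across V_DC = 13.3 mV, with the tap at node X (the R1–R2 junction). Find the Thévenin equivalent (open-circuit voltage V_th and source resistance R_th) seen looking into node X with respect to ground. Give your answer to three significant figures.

V_th is the unloaded tap voltage: V_DC · R2/(R1+R2) = 13.3 × 0.2852 = 3.793 mV.
Looking into X with the source shorted: R_th = R1·R2/(R1+R2) = 10.40 × 4.15/14.55 = 2.966 Ω.

V_th ≈ 3.79 mV, R_th ≈ 2.97 Ω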